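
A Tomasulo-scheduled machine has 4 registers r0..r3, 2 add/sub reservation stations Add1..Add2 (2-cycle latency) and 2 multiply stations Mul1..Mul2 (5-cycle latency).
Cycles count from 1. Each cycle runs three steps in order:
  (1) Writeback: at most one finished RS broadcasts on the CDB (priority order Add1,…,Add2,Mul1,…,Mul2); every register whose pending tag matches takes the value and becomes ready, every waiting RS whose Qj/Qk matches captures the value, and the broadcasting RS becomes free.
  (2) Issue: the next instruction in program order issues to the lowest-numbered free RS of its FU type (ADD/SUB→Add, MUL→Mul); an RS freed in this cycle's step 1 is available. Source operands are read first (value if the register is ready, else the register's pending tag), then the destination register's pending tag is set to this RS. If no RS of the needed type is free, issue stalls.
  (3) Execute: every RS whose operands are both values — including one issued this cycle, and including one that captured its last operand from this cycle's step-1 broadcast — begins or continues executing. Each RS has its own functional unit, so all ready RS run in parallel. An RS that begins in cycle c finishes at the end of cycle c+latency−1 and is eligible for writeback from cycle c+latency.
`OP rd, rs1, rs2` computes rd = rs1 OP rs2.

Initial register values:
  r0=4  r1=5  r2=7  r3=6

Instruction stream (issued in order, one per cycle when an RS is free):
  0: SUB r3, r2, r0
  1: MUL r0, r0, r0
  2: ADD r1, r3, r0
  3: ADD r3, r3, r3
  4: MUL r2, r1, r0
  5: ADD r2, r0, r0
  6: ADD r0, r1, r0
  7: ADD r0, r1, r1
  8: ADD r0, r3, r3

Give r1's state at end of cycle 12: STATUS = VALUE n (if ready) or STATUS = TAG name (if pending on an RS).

cycle 1: issue SUB r3<-Add1 // r0:4,r1:5,r2:7,r3:Add1
cycle 2: issue MUL r0<-Mul1 // r0:Mul1,r1:5,r2:7,r3:Add1
cycle 3: CDB Add1=3; issue ADD r1<-Add1 // r0:Mul1,r1:Add1,r2:7,r3:3
cycle 4: issue ADD r3<-Add2 // r0:Mul1,r1:Add1,r2:7,r3:Add2
cycle 5: issue MUL r2<-Mul2 // r0:Mul1,r1:Add1,r2:Mul2,r3:Add2
cycle 6: CDB Add2=6; issue ADD r2<-Add2 // r0:Mul1,r1:Add1,r2:Add2,r3:6
cycle 7: CDB Mul1=16; stall // r0:16,r1:Add1,r2:Add2,r3:6
cycle 8: stall // r0:16,r1:Add1,r2:Add2,r3:6
cycle 9: CDB Add1=19; issue ADD r0<-Add1 // r0:Add1,r1:19,r2:Add2,r3:6
cycle 10: CDB Add2=32; issue ADD r0<-Add2 // r0:Add2,r1:19,r2:32,r3:6
cycle 11: CDB Add1=35; issue ADD r0<-Add1 // r0:Add1,r1:19,r2:32,r3:6
cycle 12: CDB Add2=38 // r0:Add1,r1:19,r2:32,r3:6

STATUS = VALUE 19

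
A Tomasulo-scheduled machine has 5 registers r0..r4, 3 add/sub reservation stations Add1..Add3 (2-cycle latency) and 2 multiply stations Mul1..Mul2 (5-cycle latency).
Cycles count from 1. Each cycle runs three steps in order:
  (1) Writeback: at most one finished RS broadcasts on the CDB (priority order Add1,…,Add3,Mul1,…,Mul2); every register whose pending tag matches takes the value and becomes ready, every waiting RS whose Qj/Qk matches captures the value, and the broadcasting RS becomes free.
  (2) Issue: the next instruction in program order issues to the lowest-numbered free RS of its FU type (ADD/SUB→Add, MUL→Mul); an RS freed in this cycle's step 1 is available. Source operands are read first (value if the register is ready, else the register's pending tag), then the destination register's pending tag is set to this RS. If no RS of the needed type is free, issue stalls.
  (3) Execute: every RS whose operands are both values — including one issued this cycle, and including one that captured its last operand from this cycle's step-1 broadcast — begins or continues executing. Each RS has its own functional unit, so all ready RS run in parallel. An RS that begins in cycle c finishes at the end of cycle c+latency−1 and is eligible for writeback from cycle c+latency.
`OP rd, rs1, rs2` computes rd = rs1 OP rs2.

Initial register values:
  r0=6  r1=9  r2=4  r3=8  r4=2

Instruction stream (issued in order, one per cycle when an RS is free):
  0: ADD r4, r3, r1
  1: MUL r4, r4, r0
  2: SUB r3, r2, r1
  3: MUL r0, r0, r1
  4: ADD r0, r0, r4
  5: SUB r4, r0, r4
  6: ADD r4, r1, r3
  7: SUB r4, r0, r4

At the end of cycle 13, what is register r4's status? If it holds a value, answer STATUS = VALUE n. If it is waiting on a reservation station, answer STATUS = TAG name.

STATUS = TAG Add3

  c1: issue ADD r4<-Add1  regs: r0:6,r1:9,r2:4,r3:8,r4:Add1
  c2: issue MUL r4<-Mul1  regs: r0:6,r1:9,r2:4,r3:8,r4:Mul1
  c3: CDB Add1=17; issue SUB r3<-Add1  regs: r0:6,r1:9,r2:4,r3:Add1,r4:Mul1
  c4: issue MUL r0<-Mul2  regs: r0:Mul2,r1:9,r2:4,r3:Add1,r4:Mul1
  c5: CDB Add1=-5; issue ADD r0<-Add1  regs: r0:Add1,r1:9,r2:4,r3:-5,r4:Mul1
  c6: issue SUB r4<-Add2  regs: r0:Add1,r1:9,r2:4,r3:-5,r4:Add2
  c7: issue ADD r4<-Add3  regs: r0:Add1,r1:9,r2:4,r3:-5,r4:Add3
  c8: CDB Mul1=102; stall  regs: r0:Add1,r1:9,r2:4,r3:-5,r4:Add3
  c9: CDB Add3=4; issue SUB r4<-Add3  regs: r0:Add1,r1:9,r2:4,r3:-5,r4:Add3
  c10: CDB Mul2=54  regs: r0:Add1,r1:9,r2:4,r3:-5,r4:Add3
  c11: -  regs: r0:Add1,r1:9,r2:4,r3:-5,r4:Add3
  c12: CDB Add1=156  regs: r0:156,r1:9,r2:4,r3:-5,r4:Add3
  c13: -  regs: r0:156,r1:9,r2:4,r3:-5,r4:Add3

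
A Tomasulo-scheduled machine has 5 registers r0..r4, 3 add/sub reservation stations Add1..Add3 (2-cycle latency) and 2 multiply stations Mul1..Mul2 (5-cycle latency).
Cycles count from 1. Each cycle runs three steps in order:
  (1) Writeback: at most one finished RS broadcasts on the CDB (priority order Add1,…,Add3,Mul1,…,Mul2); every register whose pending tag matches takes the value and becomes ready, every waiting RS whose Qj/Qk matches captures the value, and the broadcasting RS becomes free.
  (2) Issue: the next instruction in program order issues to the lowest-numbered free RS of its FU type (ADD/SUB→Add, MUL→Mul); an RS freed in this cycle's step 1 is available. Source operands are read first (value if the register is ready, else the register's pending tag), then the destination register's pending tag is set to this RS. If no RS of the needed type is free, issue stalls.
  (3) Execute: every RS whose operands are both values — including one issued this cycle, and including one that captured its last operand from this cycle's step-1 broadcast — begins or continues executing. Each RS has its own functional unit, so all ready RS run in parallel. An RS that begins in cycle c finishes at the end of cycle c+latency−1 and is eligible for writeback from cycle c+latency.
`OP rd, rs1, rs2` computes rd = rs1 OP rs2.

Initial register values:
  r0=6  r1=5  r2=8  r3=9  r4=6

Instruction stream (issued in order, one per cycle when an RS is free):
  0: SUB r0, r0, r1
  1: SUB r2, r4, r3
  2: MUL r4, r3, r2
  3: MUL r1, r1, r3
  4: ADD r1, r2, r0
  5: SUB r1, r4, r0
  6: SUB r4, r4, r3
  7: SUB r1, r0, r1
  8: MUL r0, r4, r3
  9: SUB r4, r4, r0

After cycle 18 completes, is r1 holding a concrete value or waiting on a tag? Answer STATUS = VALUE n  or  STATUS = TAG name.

STATUS = VALUE 29

  c1: issue SUB r0<-Add1  regs: r0:Add1,r1:5,r2:8,r3:9,r4:6
  c2: issue SUB r2<-Add2  regs: r0:Add1,r1:5,r2:Add2,r3:9,r4:6
  c3: CDB Add1=1; issue MUL r4<-Mul1  regs: r0:1,r1:5,r2:Add2,r3:9,r4:Mul1
  c4: CDB Add2=-3; issue MUL r1<-Mul2  regs: r0:1,r1:Mul2,r2:-3,r3:9,r4:Mul1
  c5: issue ADD r1<-Add1  regs: r0:1,r1:Add1,r2:-3,r3:9,r4:Mul1
  c6: issue SUB r1<-Add2  regs: r0:1,r1:Add2,r2:-3,r3:9,r4:Mul1
  c7: CDB Add1=-2; issue SUB r4<-Add1  regs: r0:1,r1:Add2,r2:-3,r3:9,r4:Add1
  c8: issue SUB r1<-Add3  regs: r0:1,r1:Add3,r2:-3,r3:9,r4:Add1
  c9: CDB Mul1=-27; issue MUL r0<-Mul1  regs: r0:Mul1,r1:Add3,r2:-3,r3:9,r4:Add1
  c10: CDB Mul2=45; stall  regs: r0:Mul1,r1:Add3,r2:-3,r3:9,r4:Add1
  c11: CDB Add1=-36; issue SUB r4<-Add1  regs: r0:Mul1,r1:Add3,r2:-3,r3:9,r4:Add1
  c12: CDB Add2=-28  regs: r0:Mul1,r1:Add3,r2:-3,r3:9,r4:Add1
  c13: -  regs: r0:Mul1,r1:Add3,r2:-3,r3:9,r4:Add1
  c14: CDB Add3=29  regs: r0:Mul1,r1:29,r2:-3,r3:9,r4:Add1
  c15: -  regs: r0:Mul1,r1:29,r2:-3,r3:9,r4:Add1
  c16: CDB Mul1=-324  regs: r0:-324,r1:29,r2:-3,r3:9,r4:Add1
  c17: -  regs: r0:-324,r1:29,r2:-3,r3:9,r4:Add1
  c18: CDB Add1=288  regs: r0:-324,r1:29,r2:-3,r3:9,r4:288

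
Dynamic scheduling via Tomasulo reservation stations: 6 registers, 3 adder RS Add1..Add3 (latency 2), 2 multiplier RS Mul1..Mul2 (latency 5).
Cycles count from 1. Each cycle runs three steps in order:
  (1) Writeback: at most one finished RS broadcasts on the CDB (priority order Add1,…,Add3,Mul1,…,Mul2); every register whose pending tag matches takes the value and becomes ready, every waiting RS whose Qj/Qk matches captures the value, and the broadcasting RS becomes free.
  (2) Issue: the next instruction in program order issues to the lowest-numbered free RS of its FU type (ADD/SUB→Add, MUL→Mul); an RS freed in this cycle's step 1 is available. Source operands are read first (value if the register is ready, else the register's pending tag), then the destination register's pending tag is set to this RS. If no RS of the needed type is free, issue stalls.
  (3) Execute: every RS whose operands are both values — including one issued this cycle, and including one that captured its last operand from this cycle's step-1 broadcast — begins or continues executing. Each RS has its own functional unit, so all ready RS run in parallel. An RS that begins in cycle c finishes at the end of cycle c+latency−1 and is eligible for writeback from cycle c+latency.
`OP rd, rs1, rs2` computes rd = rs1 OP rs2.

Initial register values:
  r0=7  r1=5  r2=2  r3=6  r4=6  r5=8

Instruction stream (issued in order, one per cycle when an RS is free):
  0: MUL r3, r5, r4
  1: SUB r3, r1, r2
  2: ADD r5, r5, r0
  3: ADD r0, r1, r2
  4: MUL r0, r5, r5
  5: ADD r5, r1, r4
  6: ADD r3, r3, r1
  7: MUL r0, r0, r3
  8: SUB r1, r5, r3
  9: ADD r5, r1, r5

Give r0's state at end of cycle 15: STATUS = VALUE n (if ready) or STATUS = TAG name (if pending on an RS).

c1: issue MUL r3<-Mul1 | r0:7,r1:5,r2:2,r3:Mul1,r4:6,r5:8
c2: issue SUB r3<-Add1 | r0:7,r1:5,r2:2,r3:Add1,r4:6,r5:8
c3: issue ADD r5<-Add2 | r0:7,r1:5,r2:2,r3:Add1,r4:6,r5:Add2
c4: CDB Add1=3; issue ADD r0<-Add1 | r0:Add1,r1:5,r2:2,r3:3,r4:6,r5:Add2
c5: CDB Add2=15; issue MUL r0<-Mul2 | r0:Mul2,r1:5,r2:2,r3:3,r4:6,r5:15
c6: CDB Add1=7; issue ADD r5<-Add1 | r0:Mul2,r1:5,r2:2,r3:3,r4:6,r5:Add1
c7: CDB Mul1=48; issue ADD r3<-Add2 | r0:Mul2,r1:5,r2:2,r3:Add2,r4:6,r5:Add1
c8: CDB Add1=11; issue MUL r0<-Mul1 | r0:Mul1,r1:5,r2:2,r3:Add2,r4:6,r5:11
c9: CDB Add2=8; issue SUB r1<-Add1 | r0:Mul1,r1:Add1,r2:2,r3:8,r4:6,r5:11
c10: CDB Mul2=225; issue ADD r5<-Add2 | r0:Mul1,r1:Add1,r2:2,r3:8,r4:6,r5:Add2
c11: CDB Add1=3 | r0:Mul1,r1:3,r2:2,r3:8,r4:6,r5:Add2
c12: - | r0:Mul1,r1:3,r2:2,r3:8,r4:6,r5:Add2
c13: CDB Add2=14 | r0:Mul1,r1:3,r2:2,r3:8,r4:6,r5:14
c14: - | r0:Mul1,r1:3,r2:2,r3:8,r4:6,r5:14
c15: CDB Mul1=1800 | r0:1800,r1:3,r2:2,r3:8,r4:6,r5:14

STATUS = VALUE 1800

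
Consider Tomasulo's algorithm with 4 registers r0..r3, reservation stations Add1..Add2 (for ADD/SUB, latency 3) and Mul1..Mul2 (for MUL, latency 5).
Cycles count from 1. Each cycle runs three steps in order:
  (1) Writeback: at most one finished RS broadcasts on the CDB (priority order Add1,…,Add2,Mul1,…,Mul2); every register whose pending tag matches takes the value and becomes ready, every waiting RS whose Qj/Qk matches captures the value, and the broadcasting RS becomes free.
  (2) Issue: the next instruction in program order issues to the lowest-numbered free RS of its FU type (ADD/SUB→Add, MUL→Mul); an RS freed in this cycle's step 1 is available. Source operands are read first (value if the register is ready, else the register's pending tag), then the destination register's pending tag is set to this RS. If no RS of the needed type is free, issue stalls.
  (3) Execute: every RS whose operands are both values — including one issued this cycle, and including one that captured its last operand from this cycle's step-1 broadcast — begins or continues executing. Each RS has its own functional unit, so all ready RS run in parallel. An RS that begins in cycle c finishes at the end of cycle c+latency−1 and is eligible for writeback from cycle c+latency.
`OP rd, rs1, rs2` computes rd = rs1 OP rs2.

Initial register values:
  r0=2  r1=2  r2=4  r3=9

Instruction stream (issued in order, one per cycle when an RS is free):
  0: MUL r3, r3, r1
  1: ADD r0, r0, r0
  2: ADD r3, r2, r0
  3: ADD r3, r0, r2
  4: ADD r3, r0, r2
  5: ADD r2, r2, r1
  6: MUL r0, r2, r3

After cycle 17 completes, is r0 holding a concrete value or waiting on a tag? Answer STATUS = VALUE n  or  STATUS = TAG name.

STATUS = VALUE 48

c1: issue MUL r3<-Mul1 | r0:2,r1:2,r2:4,r3:Mul1
c2: issue ADD r0<-Add1 | r0:Add1,r1:2,r2:4,r3:Mul1
c3: issue ADD r3<-Add2 | r0:Add1,r1:2,r2:4,r3:Add2
c4: stall | r0:Add1,r1:2,r2:4,r3:Add2
c5: CDB Add1=4; issue ADD r3<-Add1 | r0:4,r1:2,r2:4,r3:Add1
c6: CDB Mul1=18; stall | r0:4,r1:2,r2:4,r3:Add1
c7: stall | r0:4,r1:2,r2:4,r3:Add1
c8: CDB Add1=8; issue ADD r3<-Add1 | r0:4,r1:2,r2:4,r3:Add1
c9: CDB Add2=8; issue ADD r2<-Add2 | r0:4,r1:2,r2:Add2,r3:Add1
c10: issue MUL r0<-Mul1 | r0:Mul1,r1:2,r2:Add2,r3:Add1
c11: CDB Add1=8 | r0:Mul1,r1:2,r2:Add2,r3:8
c12: CDB Add2=6 | r0:Mul1,r1:2,r2:6,r3:8
c13: - | r0:Mul1,r1:2,r2:6,r3:8
c14: - | r0:Mul1,r1:2,r2:6,r3:8
c15: - | r0:Mul1,r1:2,r2:6,r3:8
c16: - | r0:Mul1,r1:2,r2:6,r3:8
c17: CDB Mul1=48 | r0:48,r1:2,r2:6,r3:8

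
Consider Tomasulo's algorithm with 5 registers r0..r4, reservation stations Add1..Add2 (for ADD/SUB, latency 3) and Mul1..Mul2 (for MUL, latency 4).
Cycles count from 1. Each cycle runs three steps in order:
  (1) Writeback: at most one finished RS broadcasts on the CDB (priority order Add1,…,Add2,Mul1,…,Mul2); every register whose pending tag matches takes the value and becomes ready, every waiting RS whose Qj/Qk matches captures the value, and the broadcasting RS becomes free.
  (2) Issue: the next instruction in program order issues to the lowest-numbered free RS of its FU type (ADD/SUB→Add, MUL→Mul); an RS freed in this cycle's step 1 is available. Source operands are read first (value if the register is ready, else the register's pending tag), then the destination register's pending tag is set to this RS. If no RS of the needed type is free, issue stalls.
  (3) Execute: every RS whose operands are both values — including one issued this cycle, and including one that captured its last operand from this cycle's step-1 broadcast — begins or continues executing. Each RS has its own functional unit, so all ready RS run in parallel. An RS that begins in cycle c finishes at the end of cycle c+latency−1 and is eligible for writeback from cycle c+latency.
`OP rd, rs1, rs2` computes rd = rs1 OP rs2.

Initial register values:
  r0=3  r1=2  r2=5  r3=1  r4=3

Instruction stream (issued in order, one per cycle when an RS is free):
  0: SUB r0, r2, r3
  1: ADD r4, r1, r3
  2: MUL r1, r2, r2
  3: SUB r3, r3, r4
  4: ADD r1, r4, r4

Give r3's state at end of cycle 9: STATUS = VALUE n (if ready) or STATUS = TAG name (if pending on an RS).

  c1: issue SUB r0<-Add1  regs: r0:Add1,r1:2,r2:5,r3:1,r4:3
  c2: issue ADD r4<-Add2  regs: r0:Add1,r1:2,r2:5,r3:1,r4:Add2
  c3: issue MUL r1<-Mul1  regs: r0:Add1,r1:Mul1,r2:5,r3:1,r4:Add2
  c4: CDB Add1=4; issue SUB r3<-Add1  regs: r0:4,r1:Mul1,r2:5,r3:Add1,r4:Add2
  c5: CDB Add2=3; issue ADD r1<-Add2  regs: r0:4,r1:Add2,r2:5,r3:Add1,r4:3
  c6: -  regs: r0:4,r1:Add2,r2:5,r3:Add1,r4:3
  c7: CDB Mul1=25  regs: r0:4,r1:Add2,r2:5,r3:Add1,r4:3
  c8: CDB Add1=-2  regs: r0:4,r1:Add2,r2:5,r3:-2,r4:3
  c9: CDB Add2=6  regs: r0:4,r1:6,r2:5,r3:-2,r4:3

STATUS = VALUE -2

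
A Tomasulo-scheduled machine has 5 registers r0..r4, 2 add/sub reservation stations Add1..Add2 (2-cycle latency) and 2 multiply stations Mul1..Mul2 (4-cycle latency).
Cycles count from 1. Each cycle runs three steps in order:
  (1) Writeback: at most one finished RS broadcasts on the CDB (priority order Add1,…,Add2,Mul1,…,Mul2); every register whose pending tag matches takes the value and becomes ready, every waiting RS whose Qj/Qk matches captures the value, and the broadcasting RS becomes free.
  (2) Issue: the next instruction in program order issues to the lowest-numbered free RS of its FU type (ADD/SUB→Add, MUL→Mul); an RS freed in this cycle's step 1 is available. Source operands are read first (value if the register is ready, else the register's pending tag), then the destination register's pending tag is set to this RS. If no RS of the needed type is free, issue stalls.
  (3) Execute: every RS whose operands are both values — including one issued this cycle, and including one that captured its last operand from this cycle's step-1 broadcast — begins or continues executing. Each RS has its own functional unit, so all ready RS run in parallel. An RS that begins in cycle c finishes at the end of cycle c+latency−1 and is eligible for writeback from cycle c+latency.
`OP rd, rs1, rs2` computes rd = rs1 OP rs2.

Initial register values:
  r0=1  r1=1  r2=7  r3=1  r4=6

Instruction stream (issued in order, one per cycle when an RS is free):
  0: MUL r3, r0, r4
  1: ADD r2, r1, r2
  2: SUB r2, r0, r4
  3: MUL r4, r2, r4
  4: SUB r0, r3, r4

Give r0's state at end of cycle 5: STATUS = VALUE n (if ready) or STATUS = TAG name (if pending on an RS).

cycle 1: issue MUL r3<-Mul1 // r0:1,r1:1,r2:7,r3:Mul1,r4:6
cycle 2: issue ADD r2<-Add1 // r0:1,r1:1,r2:Add1,r3:Mul1,r4:6
cycle 3: issue SUB r2<-Add2 // r0:1,r1:1,r2:Add2,r3:Mul1,r4:6
cycle 4: CDB Add1=8; issue MUL r4<-Mul2 // r0:1,r1:1,r2:Add2,r3:Mul1,r4:Mul2
cycle 5: CDB Add2=-5; issue SUB r0<-Add1 // r0:Add1,r1:1,r2:-5,r3:Mul1,r4:Mul2

STATUS = TAG Add1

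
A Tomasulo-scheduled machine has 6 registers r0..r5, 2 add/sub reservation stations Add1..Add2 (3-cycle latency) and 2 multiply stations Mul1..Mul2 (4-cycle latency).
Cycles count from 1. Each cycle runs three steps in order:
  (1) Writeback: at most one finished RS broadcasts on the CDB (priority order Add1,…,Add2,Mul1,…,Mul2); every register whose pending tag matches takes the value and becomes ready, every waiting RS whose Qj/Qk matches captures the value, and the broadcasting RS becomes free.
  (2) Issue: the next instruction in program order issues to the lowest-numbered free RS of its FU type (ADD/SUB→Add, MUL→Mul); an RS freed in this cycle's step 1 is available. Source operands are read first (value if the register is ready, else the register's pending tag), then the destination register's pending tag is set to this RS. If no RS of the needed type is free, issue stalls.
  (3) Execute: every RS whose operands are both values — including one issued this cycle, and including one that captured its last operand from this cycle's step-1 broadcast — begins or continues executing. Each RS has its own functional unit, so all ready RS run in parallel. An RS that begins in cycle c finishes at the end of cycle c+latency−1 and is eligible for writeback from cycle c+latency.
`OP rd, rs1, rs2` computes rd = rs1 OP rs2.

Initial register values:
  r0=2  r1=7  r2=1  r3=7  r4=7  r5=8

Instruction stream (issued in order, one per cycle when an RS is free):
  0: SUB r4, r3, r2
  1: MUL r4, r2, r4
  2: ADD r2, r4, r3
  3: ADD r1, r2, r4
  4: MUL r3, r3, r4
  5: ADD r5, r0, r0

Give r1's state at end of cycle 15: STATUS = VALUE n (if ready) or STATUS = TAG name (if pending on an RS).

STATUS = VALUE 19

cycle 1: issue SUB r4<-Add1 // r0:2,r1:7,r2:1,r3:7,r4:Add1,r5:8
cycle 2: issue MUL r4<-Mul1 // r0:2,r1:7,r2:1,r3:7,r4:Mul1,r5:8
cycle 3: issue ADD r2<-Add2 // r0:2,r1:7,r2:Add2,r3:7,r4:Mul1,r5:8
cycle 4: CDB Add1=6; issue ADD r1<-Add1 // r0:2,r1:Add1,r2:Add2,r3:7,r4:Mul1,r5:8
cycle 5: issue MUL r3<-Mul2 // r0:2,r1:Add1,r2:Add2,r3:Mul2,r4:Mul1,r5:8
cycle 6: stall // r0:2,r1:Add1,r2:Add2,r3:Mul2,r4:Mul1,r5:8
cycle 7: stall // r0:2,r1:Add1,r2:Add2,r3:Mul2,r4:Mul1,r5:8
cycle 8: CDB Mul1=6; stall // r0:2,r1:Add1,r2:Add2,r3:Mul2,r4:6,r5:8
cycle 9: stall // r0:2,r1:Add1,r2:Add2,r3:Mul2,r4:6,r5:8
cycle 10: stall // r0:2,r1:Add1,r2:Add2,r3:Mul2,r4:6,r5:8
cycle 11: CDB Add2=13; issue ADD r5<-Add2 // r0:2,r1:Add1,r2:13,r3:Mul2,r4:6,r5:Add2
cycle 12: CDB Mul2=42 // r0:2,r1:Add1,r2:13,r3:42,r4:6,r5:Add2
cycle 13: - // r0:2,r1:Add1,r2:13,r3:42,r4:6,r5:Add2
cycle 14: CDB Add1=19 // r0:2,r1:19,r2:13,r3:42,r4:6,r5:Add2
cycle 15: CDB Add2=4 // r0:2,r1:19,r2:13,r3:42,r4:6,r5:4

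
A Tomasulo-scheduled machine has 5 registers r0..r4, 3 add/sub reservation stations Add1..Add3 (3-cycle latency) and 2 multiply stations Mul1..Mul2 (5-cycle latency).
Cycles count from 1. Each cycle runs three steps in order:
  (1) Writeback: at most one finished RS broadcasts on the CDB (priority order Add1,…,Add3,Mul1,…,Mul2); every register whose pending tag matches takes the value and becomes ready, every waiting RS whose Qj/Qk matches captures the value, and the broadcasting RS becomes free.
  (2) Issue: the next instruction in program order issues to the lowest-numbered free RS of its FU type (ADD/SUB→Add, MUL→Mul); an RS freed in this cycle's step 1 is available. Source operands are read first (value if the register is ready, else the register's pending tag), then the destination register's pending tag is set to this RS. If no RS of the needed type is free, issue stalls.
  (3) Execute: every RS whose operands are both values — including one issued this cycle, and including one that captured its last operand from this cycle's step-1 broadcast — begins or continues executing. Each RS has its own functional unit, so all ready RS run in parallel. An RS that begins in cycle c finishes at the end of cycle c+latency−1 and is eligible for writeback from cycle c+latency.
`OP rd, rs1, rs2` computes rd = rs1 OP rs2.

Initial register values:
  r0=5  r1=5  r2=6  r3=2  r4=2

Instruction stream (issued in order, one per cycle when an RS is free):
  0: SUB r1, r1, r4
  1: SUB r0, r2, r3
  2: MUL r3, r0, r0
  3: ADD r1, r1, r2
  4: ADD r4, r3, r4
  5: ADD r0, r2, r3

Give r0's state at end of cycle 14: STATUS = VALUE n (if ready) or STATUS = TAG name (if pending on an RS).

STATUS = VALUE 22

cycle 1: issue SUB r1<-Add1 // r0:5,r1:Add1,r2:6,r3:2,r4:2
cycle 2: issue SUB r0<-Add2 // r0:Add2,r1:Add1,r2:6,r3:2,r4:2
cycle 3: issue MUL r3<-Mul1 // r0:Add2,r1:Add1,r2:6,r3:Mul1,r4:2
cycle 4: CDB Add1=3; issue ADD r1<-Add1 // r0:Add2,r1:Add1,r2:6,r3:Mul1,r4:2
cycle 5: CDB Add2=4; issue ADD r4<-Add2 // r0:4,r1:Add1,r2:6,r3:Mul1,r4:Add2
cycle 6: issue ADD r0<-Add3 // r0:Add3,r1:Add1,r2:6,r3:Mul1,r4:Add2
cycle 7: CDB Add1=9 // r0:Add3,r1:9,r2:6,r3:Mul1,r4:Add2
cycle 8: - // r0:Add3,r1:9,r2:6,r3:Mul1,r4:Add2
cycle 9: - // r0:Add3,r1:9,r2:6,r3:Mul1,r4:Add2
cycle 10: CDB Mul1=16 // r0:Add3,r1:9,r2:6,r3:16,r4:Add2
cycle 11: - // r0:Add3,r1:9,r2:6,r3:16,r4:Add2
cycle 12: - // r0:Add3,r1:9,r2:6,r3:16,r4:Add2
cycle 13: CDB Add2=18 // r0:Add3,r1:9,r2:6,r3:16,r4:18
cycle 14: CDB Add3=22 // r0:22,r1:9,r2:6,r3:16,r4:18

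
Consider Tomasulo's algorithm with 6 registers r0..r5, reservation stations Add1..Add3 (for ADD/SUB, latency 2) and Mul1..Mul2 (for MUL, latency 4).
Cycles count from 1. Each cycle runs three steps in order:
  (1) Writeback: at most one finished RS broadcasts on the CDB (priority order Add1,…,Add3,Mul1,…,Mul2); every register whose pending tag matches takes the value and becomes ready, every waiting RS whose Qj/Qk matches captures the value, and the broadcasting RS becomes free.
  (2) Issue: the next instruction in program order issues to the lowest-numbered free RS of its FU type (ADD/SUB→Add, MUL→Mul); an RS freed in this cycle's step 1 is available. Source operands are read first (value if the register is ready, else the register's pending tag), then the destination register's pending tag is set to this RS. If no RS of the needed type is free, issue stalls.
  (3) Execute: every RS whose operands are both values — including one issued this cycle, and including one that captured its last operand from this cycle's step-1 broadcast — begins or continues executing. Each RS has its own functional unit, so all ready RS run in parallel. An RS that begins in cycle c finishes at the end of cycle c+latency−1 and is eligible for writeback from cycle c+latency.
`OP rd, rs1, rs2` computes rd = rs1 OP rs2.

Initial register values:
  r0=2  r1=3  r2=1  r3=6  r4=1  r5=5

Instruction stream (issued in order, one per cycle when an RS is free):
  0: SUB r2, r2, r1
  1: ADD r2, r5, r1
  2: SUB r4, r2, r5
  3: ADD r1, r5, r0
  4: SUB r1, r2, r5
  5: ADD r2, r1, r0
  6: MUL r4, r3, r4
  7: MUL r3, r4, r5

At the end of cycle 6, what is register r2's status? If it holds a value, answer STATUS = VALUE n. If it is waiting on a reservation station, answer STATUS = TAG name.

  c1: issue SUB r2<-Add1  regs: r0:2,r1:3,r2:Add1,r3:6,r4:1,r5:5
  c2: issue ADD r2<-Add2  regs: r0:2,r1:3,r2:Add2,r3:6,r4:1,r5:5
  c3: CDB Add1=-2; issue SUB r4<-Add1  regs: r0:2,r1:3,r2:Add2,r3:6,r4:Add1,r5:5
  c4: CDB Add2=8; issue ADD r1<-Add2  regs: r0:2,r1:Add2,r2:8,r3:6,r4:Add1,r5:5
  c5: issue SUB r1<-Add3  regs: r0:2,r1:Add3,r2:8,r3:6,r4:Add1,r5:5
  c6: CDB Add1=3; issue ADD r2<-Add1  regs: r0:2,r1:Add3,r2:Add1,r3:6,r4:3,r5:5

STATUS = TAG Add1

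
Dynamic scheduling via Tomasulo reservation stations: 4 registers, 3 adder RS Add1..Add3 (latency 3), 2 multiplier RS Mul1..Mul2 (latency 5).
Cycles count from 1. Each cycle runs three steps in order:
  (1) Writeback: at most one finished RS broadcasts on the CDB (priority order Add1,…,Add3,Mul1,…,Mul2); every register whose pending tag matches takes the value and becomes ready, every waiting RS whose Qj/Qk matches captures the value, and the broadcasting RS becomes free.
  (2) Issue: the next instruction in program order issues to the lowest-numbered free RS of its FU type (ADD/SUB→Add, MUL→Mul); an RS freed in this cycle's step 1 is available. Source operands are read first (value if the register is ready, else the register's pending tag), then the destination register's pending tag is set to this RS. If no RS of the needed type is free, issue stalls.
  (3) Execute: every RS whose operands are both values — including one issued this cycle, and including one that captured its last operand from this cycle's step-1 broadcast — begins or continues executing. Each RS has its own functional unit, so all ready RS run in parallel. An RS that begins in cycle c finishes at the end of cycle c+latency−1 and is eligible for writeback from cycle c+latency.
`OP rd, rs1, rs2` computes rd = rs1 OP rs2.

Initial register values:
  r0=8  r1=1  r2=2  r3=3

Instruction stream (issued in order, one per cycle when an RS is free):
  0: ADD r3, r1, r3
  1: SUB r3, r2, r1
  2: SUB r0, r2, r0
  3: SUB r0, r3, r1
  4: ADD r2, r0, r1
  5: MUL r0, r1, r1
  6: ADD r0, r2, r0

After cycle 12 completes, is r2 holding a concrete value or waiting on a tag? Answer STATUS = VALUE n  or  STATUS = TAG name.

  c1: issue ADD r3<-Add1  regs: r0:8,r1:1,r2:2,r3:Add1
  c2: issue SUB r3<-Add2  regs: r0:8,r1:1,r2:2,r3:Add2
  c3: issue SUB r0<-Add3  regs: r0:Add3,r1:1,r2:2,r3:Add2
  c4: CDB Add1=4; issue SUB r0<-Add1  regs: r0:Add1,r1:1,r2:2,r3:Add2
  c5: CDB Add2=1; issue ADD r2<-Add2  regs: r0:Add1,r1:1,r2:Add2,r3:1
  c6: CDB Add3=-6; issue MUL r0<-Mul1  regs: r0:Mul1,r1:1,r2:Add2,r3:1
  c7: issue ADD r0<-Add3  regs: r0:Add3,r1:1,r2:Add2,r3:1
  c8: CDB Add1=0  regs: r0:Add3,r1:1,r2:Add2,r3:1
  c9: -  regs: r0:Add3,r1:1,r2:Add2,r3:1
  c10: -  regs: r0:Add3,r1:1,r2:Add2,r3:1
  c11: CDB Add2=1  regs: r0:Add3,r1:1,r2:1,r3:1
  c12: CDB Mul1=1  regs: r0:Add3,r1:1,r2:1,r3:1

STATUS = VALUE 1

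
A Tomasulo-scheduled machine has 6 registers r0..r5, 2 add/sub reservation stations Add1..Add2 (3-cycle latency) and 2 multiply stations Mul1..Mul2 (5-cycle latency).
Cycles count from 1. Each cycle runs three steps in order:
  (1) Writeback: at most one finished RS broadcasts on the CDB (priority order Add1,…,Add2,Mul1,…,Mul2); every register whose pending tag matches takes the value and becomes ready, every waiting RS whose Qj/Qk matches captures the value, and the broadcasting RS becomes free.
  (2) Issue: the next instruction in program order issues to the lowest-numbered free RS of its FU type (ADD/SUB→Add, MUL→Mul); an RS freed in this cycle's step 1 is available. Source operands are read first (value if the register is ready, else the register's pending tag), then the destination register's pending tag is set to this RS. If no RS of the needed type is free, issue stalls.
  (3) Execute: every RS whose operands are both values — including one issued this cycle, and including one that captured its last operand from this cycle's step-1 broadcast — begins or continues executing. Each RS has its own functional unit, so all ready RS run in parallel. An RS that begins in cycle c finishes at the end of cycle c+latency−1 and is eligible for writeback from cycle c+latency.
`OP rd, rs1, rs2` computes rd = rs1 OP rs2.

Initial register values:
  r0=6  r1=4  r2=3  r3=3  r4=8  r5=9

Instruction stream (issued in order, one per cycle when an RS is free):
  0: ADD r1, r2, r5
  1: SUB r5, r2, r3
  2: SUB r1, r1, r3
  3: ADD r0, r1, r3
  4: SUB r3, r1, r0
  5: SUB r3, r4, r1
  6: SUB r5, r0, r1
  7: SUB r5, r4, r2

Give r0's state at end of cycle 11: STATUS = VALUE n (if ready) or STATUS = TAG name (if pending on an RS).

  c1: issue ADD r1<-Add1  regs: r0:6,r1:Add1,r2:3,r3:3,r4:8,r5:9
  c2: issue SUB r5<-Add2  regs: r0:6,r1:Add1,r2:3,r3:3,r4:8,r5:Add2
  c3: stall  regs: r0:6,r1:Add1,r2:3,r3:3,r4:8,r5:Add2
  c4: CDB Add1=12; issue SUB r1<-Add1  regs: r0:6,r1:Add1,r2:3,r3:3,r4:8,r5:Add2
  c5: CDB Add2=0; issue ADD r0<-Add2  regs: r0:Add2,r1:Add1,r2:3,r3:3,r4:8,r5:0
  c6: stall  regs: r0:Add2,r1:Add1,r2:3,r3:3,r4:8,r5:0
  c7: CDB Add1=9; issue SUB r3<-Add1  regs: r0:Add2,r1:9,r2:3,r3:Add1,r4:8,r5:0
  c8: stall  regs: r0:Add2,r1:9,r2:3,r3:Add1,r4:8,r5:0
  c9: stall  regs: r0:Add2,r1:9,r2:3,r3:Add1,r4:8,r5:0
  c10: CDB Add2=12; issue SUB r3<-Add2  regs: r0:12,r1:9,r2:3,r3:Add2,r4:8,r5:0
  c11: stall  regs: r0:12,r1:9,r2:3,r3:Add2,r4:8,r5:0

STATUS = VALUE 12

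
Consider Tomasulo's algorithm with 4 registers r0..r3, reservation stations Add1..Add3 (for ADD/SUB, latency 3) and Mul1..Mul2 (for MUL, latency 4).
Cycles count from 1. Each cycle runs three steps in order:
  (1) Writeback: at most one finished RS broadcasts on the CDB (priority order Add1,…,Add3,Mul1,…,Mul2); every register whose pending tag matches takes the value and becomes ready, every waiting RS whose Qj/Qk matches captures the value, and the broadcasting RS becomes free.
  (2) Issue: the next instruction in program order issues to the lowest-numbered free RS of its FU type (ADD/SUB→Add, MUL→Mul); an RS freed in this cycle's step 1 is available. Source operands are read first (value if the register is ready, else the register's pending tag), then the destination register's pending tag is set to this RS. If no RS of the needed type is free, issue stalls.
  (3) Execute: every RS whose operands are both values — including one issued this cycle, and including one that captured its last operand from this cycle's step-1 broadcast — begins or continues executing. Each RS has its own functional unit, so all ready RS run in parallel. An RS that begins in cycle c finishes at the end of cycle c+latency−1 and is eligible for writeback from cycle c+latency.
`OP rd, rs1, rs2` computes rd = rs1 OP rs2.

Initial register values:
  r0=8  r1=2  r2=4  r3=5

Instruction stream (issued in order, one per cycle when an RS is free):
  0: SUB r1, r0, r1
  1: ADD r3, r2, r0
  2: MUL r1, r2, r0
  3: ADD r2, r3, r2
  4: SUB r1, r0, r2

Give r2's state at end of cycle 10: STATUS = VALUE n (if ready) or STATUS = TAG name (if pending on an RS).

c1: issue SUB r1<-Add1 | r0:8,r1:Add1,r2:4,r3:5
c2: issue ADD r3<-Add2 | r0:8,r1:Add1,r2:4,r3:Add2
c3: issue MUL r1<-Mul1 | r0:8,r1:Mul1,r2:4,r3:Add2
c4: CDB Add1=6; issue ADD r2<-Add1 | r0:8,r1:Mul1,r2:Add1,r3:Add2
c5: CDB Add2=12; issue SUB r1<-Add2 | r0:8,r1:Add2,r2:Add1,r3:12
c6: - | r0:8,r1:Add2,r2:Add1,r3:12
c7: CDB Mul1=32 | r0:8,r1:Add2,r2:Add1,r3:12
c8: CDB Add1=16 | r0:8,r1:Add2,r2:16,r3:12
c9: - | r0:8,r1:Add2,r2:16,r3:12
c10: - | r0:8,r1:Add2,r2:16,r3:12

STATUS = VALUE 16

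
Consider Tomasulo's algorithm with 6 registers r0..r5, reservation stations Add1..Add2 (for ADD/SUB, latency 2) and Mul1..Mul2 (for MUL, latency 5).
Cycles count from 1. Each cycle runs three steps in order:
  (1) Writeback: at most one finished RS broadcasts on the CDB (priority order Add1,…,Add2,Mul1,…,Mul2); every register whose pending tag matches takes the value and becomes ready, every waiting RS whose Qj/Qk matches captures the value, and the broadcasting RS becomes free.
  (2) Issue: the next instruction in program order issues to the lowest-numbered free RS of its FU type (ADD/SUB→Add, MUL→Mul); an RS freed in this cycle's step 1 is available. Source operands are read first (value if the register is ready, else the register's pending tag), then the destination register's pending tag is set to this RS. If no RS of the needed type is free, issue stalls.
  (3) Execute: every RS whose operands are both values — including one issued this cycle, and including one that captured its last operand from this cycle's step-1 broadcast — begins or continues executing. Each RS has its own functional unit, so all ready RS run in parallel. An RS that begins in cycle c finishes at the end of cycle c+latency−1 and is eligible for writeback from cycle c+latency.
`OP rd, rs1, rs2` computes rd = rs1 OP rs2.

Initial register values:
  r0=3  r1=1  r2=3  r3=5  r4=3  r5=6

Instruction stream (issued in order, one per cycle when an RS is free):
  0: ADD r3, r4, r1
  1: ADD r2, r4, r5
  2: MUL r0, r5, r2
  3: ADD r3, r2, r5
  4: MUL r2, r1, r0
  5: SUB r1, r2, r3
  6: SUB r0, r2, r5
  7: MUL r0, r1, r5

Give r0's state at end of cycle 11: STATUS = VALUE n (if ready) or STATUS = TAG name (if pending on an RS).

  c1: issue ADD r3<-Add1  regs: r0:3,r1:1,r2:3,r3:Add1,r4:3,r5:6
  c2: issue ADD r2<-Add2  regs: r0:3,r1:1,r2:Add2,r3:Add1,r4:3,r5:6
  c3: CDB Add1=4; issue MUL r0<-Mul1  regs: r0:Mul1,r1:1,r2:Add2,r3:4,r4:3,r5:6
  c4: CDB Add2=9; issue ADD r3<-Add1  regs: r0:Mul1,r1:1,r2:9,r3:Add1,r4:3,r5:6
  c5: issue MUL r2<-Mul2  regs: r0:Mul1,r1:1,r2:Mul2,r3:Add1,r4:3,r5:6
  c6: CDB Add1=15; issue SUB r1<-Add1  regs: r0:Mul1,r1:Add1,r2:Mul2,r3:15,r4:3,r5:6
  c7: issue SUB r0<-Add2  regs: r0:Add2,r1:Add1,r2:Mul2,r3:15,r4:3,r5:6
  c8: stall  regs: r0:Add2,r1:Add1,r2:Mul2,r3:15,r4:3,r5:6
  c9: CDB Mul1=54; issue MUL r0<-Mul1  regs: r0:Mul1,r1:Add1,r2:Mul2,r3:15,r4:3,r5:6
  c10: -  regs: r0:Mul1,r1:Add1,r2:Mul2,r3:15,r4:3,r5:6
  c11: -  regs: r0:Mul1,r1:Add1,r2:Mul2,r3:15,r4:3,r5:6

STATUS = TAG Mul1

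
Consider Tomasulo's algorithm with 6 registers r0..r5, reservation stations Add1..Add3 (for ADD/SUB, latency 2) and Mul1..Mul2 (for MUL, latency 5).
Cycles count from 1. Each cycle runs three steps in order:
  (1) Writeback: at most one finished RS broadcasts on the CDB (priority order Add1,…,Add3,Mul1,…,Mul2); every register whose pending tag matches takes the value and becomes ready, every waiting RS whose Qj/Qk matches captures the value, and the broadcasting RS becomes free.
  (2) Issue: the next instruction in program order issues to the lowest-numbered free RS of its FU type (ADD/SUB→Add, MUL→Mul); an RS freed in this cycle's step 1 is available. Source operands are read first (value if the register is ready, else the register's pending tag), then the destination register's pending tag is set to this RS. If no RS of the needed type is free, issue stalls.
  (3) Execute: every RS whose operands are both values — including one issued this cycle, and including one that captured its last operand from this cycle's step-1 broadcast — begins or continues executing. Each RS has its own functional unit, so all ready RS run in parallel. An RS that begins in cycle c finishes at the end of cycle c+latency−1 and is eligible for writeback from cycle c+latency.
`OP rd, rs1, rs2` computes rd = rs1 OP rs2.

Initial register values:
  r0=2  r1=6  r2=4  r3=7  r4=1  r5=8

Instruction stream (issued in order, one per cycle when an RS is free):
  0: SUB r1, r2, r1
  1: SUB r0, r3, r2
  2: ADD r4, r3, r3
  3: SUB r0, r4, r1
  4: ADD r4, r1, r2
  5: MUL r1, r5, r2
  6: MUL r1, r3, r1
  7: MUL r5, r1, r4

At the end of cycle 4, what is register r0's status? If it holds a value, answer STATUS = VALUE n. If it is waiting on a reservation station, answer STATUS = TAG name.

c1: issue SUB r1<-Add1 | r0:2,r1:Add1,r2:4,r3:7,r4:1,r5:8
c2: issue SUB r0<-Add2 | r0:Add2,r1:Add1,r2:4,r3:7,r4:1,r5:8
c3: CDB Add1=-2; issue ADD r4<-Add1 | r0:Add2,r1:-2,r2:4,r3:7,r4:Add1,r5:8
c4: CDB Add2=3; issue SUB r0<-Add2 | r0:Add2,r1:-2,r2:4,r3:7,r4:Add1,r5:8

STATUS = TAG Add2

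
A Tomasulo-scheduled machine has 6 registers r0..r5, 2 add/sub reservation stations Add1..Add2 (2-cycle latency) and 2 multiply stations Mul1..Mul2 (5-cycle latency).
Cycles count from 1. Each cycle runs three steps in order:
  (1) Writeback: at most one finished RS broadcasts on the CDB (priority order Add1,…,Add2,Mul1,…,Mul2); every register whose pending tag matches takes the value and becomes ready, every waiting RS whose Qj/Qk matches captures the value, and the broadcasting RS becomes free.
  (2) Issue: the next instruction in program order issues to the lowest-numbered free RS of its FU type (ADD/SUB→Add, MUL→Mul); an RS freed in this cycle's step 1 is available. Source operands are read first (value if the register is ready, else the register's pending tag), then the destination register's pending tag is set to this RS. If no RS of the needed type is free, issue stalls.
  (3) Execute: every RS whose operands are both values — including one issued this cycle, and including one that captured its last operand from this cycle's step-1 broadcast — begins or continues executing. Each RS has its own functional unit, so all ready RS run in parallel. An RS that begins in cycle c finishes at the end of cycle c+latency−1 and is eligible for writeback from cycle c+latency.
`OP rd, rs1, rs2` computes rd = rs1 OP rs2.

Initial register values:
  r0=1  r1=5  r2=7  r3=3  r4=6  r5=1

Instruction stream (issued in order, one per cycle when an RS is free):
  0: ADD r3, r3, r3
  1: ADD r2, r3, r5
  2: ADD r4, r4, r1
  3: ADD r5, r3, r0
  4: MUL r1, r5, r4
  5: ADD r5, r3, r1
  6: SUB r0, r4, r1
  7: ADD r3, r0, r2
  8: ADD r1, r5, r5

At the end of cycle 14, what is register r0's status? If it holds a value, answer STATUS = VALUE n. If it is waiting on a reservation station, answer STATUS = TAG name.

STATUS = TAG Add2

cycle 1: issue ADD r3<-Add1 // r0:1,r1:5,r2:7,r3:Add1,r4:6,r5:1
cycle 2: issue ADD r2<-Add2 // r0:1,r1:5,r2:Add2,r3:Add1,r4:6,r5:1
cycle 3: CDB Add1=6; issue ADD r4<-Add1 // r0:1,r1:5,r2:Add2,r3:6,r4:Add1,r5:1
cycle 4: stall // r0:1,r1:5,r2:Add2,r3:6,r4:Add1,r5:1
cycle 5: CDB Add1=11; issue ADD r5<-Add1 // r0:1,r1:5,r2:Add2,r3:6,r4:11,r5:Add1
cycle 6: CDB Add2=7; issue MUL r1<-Mul1 // r0:1,r1:Mul1,r2:7,r3:6,r4:11,r5:Add1
cycle 7: CDB Add1=7; issue ADD r5<-Add1 // r0:1,r1:Mul1,r2:7,r3:6,r4:11,r5:Add1
cycle 8: issue SUB r0<-Add2 // r0:Add2,r1:Mul1,r2:7,r3:6,r4:11,r5:Add1
cycle 9: stall // r0:Add2,r1:Mul1,r2:7,r3:6,r4:11,r5:Add1
cycle 10: stall // r0:Add2,r1:Mul1,r2:7,r3:6,r4:11,r5:Add1
cycle 11: stall // r0:Add2,r1:Mul1,r2:7,r3:6,r4:11,r5:Add1
cycle 12: CDB Mul1=77; stall // r0:Add2,r1:77,r2:7,r3:6,r4:11,r5:Add1
cycle 13: stall // r0:Add2,r1:77,r2:7,r3:6,r4:11,r5:Add1
cycle 14: CDB Add1=83; issue ADD r3<-Add1 // r0:Add2,r1:77,r2:7,r3:Add1,r4:11,r5:83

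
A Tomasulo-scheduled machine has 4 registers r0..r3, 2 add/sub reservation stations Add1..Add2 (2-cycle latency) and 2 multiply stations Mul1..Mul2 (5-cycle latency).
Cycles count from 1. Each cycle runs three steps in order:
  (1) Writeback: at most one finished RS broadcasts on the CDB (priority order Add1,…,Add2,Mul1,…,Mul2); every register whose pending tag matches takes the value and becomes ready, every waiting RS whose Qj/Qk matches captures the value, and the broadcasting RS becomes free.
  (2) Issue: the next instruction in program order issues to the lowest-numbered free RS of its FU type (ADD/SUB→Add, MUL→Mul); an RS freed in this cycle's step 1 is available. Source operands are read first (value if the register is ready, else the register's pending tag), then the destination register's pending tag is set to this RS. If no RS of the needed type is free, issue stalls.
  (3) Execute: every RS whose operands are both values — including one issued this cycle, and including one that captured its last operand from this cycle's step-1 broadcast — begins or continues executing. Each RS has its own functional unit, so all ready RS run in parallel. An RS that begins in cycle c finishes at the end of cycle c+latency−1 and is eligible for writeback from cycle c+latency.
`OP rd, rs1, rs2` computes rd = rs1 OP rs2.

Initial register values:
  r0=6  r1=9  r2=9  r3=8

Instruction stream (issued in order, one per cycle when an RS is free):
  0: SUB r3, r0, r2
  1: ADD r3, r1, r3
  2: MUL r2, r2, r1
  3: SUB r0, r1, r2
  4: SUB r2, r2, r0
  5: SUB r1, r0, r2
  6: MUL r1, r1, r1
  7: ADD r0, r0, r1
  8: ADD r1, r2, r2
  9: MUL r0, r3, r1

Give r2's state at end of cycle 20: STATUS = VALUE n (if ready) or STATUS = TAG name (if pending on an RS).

  c1: issue SUB r3<-Add1  regs: r0:6,r1:9,r2:9,r3:Add1
  c2: issue ADD r3<-Add2  regs: r0:6,r1:9,r2:9,r3:Add2
  c3: CDB Add1=-3; issue MUL r2<-Mul1  regs: r0:6,r1:9,r2:Mul1,r3:Add2
  c4: issue SUB r0<-Add1  regs: r0:Add1,r1:9,r2:Mul1,r3:Add2
  c5: CDB Add2=6; issue SUB r2<-Add2  regs: r0:Add1,r1:9,r2:Add2,r3:6
  c6: stall  regs: r0:Add1,r1:9,r2:Add2,r3:6
  c7: stall  regs: r0:Add1,r1:9,r2:Add2,r3:6
  c8: CDB Mul1=81; stall  regs: r0:Add1,r1:9,r2:Add2,r3:6
  c9: stall  regs: r0:Add1,r1:9,r2:Add2,r3:6
  c10: CDB Add1=-72; issue SUB r1<-Add1  regs: r0:-72,r1:Add1,r2:Add2,r3:6
  c11: issue MUL r1<-Mul1  regs: r0:-72,r1:Mul1,r2:Add2,r3:6
  c12: CDB Add2=153; issue ADD r0<-Add2  regs: r0:Add2,r1:Mul1,r2:153,r3:6
  c13: stall  regs: r0:Add2,r1:Mul1,r2:153,r3:6
  c14: CDB Add1=-225; issue ADD r1<-Add1  regs: r0:Add2,r1:Add1,r2:153,r3:6
  c15: issue MUL r0<-Mul2  regs: r0:Mul2,r1:Add1,r2:153,r3:6
  c16: CDB Add1=306  regs: r0:Mul2,r1:306,r2:153,r3:6
  c17: -  regs: r0:Mul2,r1:306,r2:153,r3:6
  c18: -  regs: r0:Mul2,r1:306,r2:153,r3:6
  c19: CDB Mul1=50625  regs: r0:Mul2,r1:306,r2:153,r3:6
  c20: -  regs: r0:Mul2,r1:306,r2:153,r3:6

STATUS = VALUE 153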